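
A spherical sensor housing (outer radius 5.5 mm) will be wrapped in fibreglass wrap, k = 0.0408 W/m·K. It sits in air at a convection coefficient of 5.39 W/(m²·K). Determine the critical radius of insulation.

For a sphere r_cr = 2k/h = 2×0.0408/5.39
r_cr = 15.1 mm; since the bare radius (5.5 mm) is below r_cr, adding a thin layer of insulation will *increase* heat loss.

r_cr ≈ 15.1 mm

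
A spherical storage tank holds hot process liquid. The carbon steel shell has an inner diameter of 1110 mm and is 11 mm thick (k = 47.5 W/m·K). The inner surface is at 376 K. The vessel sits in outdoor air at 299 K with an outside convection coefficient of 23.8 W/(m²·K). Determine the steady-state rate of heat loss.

Q ≈ 7340 W

For a spherical shell R = (1/r₁ − 1/r₂)/(4πk); film R = 1/(h·4πr²). In series:
R_carbon steel shell = (1/0.555 − 1/0.566)/(4π×47.5) = 5.867×10^-5 K/W
R_outer film = 1/(h·4πr_o²) = 1/(23.8×4π×0.566²) = 0.01044 K/W
R_total = 0.0105 K/W
Q = ΔT/R_total = 77/0.0105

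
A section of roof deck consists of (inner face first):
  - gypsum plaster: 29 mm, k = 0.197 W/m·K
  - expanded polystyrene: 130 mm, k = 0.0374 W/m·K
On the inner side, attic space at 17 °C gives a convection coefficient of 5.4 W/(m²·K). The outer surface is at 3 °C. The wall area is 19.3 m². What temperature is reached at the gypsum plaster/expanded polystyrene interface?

T ≈ 15.8 °C

Treating each layer as a thermal resistance in series:
R_inner film = 1/(h_i·A) = 1/(5.4×19.3) = 0.009595 K/W
R_gypsum plaster = L/(kA) = 0.029/(0.197×19.3) = 0.007627 K/W
R_expanded polystyrene = L/(kA) = 0.13/(0.0374×19.3) = 0.1801 K/W
R_total = 0.1973 K/W;  Q = ΔT/R_total = 14/0.1973 = 70.95 W
T_interface = T_inner − Q·ΣR(inner→interface) = 17 − 70.9×0.01722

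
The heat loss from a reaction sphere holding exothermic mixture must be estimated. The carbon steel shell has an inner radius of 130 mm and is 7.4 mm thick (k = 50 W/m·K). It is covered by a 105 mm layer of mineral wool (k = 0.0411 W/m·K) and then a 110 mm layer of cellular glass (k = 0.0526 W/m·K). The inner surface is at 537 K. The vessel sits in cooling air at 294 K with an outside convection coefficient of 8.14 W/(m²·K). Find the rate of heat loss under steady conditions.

Radial (spherical) resistances in series:
R_carbon steel shell = (1/0.13 − 1/0.1374)/(4π×50) = 6.594×10^-4 K/W
R_mineral wool = (1/0.1374 − 1/0.2424)/(4π×0.0411) = 6.104 K/W
R_cellular glass = (1/0.2424 − 1/0.3524)/(4π×0.0526) = 1.948 K/W
R_outer film = 1/(h·4πr_o²) = 1/(8.14×4π×0.3524²) = 0.07872 K/W
R_total = 8.132 K/W
Q = ΔT/R_total = 243/8.132

Q ≈ 29.9 W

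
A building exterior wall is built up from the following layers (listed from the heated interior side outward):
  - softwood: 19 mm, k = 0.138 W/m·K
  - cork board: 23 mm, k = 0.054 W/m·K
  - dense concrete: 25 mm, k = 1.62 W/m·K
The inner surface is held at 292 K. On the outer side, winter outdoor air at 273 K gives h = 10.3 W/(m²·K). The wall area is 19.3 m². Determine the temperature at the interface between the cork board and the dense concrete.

Model the wall as resistances in series:
R_softwood = L/(kA) = 0.019/(0.138×19.3) = 0.007134 K/W
R_cork board = L/(kA) = 0.023/(0.054×19.3) = 0.02207 K/W
R_dense concrete = L/(kA) = 0.025/(1.62×19.3) = 7.996×10^-4 K/W
R_outer film = 1/(h_o·A) = 1/(10.3×19.3) = 0.00503 K/W
R_total = 0.03503 K/W;  Q = ΔT/R_total = 19/0.03503 = 542.4 W
T_interface = T_inner − Q·ΣR(inner→interface) = 292 − 542×0.0292

T ≈ 276 K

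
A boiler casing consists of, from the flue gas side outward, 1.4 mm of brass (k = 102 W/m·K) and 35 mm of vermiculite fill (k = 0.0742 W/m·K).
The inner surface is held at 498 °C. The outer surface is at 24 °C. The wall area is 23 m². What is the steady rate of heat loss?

Thermal resistances in series:
R_brass = L/(kA) = 0.0014/(102×23) = 5.968×10^-7 K/W
R_vermiculite fill = L/(kA) = 0.035/(0.0742×23) = 0.02051 K/W
R_total = 0.02051 K/W
Q = ΔT / R_total = 474 / 0.02051

Q ≈ 23100 W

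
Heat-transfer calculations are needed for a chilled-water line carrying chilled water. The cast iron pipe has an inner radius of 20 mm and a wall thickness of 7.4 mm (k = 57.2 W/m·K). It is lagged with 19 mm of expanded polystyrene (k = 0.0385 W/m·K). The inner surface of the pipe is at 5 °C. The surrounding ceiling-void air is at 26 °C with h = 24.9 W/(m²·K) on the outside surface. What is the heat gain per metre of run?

q′ ≈ 9.07 W/m

Treating each annulus and film as a series resistance:
R_cast iron pipe wall = ln(27.4/20)/(2π×57.2×1) = 8.759×10^-4 K/W
R_expanded polystyrene = ln(46.4/27.4)/(2π×0.0385×1) = 2.178 K/W
R_outer film = 1/(h_o·2πr_oL) = 1/(24.9×2π×0.0464×1) = 0.1378 K/W
R_total = 2.316 K/W
Q = ΔT/R_total = 21/2.316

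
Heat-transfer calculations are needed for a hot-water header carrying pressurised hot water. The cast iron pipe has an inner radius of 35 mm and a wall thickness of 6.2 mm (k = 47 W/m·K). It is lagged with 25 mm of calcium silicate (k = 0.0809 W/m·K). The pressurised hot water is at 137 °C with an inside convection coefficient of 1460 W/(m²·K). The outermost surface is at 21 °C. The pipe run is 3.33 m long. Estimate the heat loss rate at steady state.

Q ≈ 412 W

Radial resistances (cylindrical: R_cond = ln(r_o/r_i)/(2πkL), R_conv = 1/(h·2πrL)):
R_inner film = 1/(h_i·2πr₁L) = 1/(1460×2π×0.035×3.33) = 9.353×10^-4 K/W
R_cast iron pipe wall = ln(41.2/35)/(2π×47×3.33) = 1.658×10^-4 K/W
R_calcium silicate = ln(66.2/41.2)/(2π×0.0809×3.33) = 0.2802 K/W
R_total = 0.2813 K/W
Q = ΔT/R_total = 116/0.2813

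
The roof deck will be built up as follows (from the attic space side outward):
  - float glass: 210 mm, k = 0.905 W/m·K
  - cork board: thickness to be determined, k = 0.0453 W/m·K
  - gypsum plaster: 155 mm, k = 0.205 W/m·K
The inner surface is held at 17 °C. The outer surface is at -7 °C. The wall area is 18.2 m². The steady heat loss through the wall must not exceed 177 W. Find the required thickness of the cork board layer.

L ≈ 67 mm

Model the wall as resistances in series:
R_float glass = L/(kA) = 0.21/(0.905×18.2) = 0.01275 K/W
R_gypsum plaster = L/(kA) = 0.155/(0.205×18.2) = 0.04154 K/W
Sum of the known resistances R_other = 0.05429 K/W
Required total resistance R_tot = ΔT/Q_allow = 24/177 = 0.1356 K/W
R_cork board = R_tot − R_other = 0.0813 K/W
L = R·k·A = 0.0813×0.0453×18.2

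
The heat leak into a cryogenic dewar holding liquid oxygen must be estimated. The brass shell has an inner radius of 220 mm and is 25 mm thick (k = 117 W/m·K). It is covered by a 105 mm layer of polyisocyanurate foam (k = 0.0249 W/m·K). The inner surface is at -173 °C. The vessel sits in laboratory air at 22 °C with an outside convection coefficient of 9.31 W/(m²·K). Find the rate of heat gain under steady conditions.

Spherical conduction: R = (1/r_in − 1/r_out)/(4πk) per layer; series-sum.
R_brass shell = (1/0.22 − 1/0.245)/(4π×117) = 3.155×10^-4 K/W
R_polyisocyanurate foam = (1/0.245 − 1/0.35)/(4π×0.0249) = 3.913 K/W
R_outer film = 1/(h·4πr_o²) = 1/(9.31×4π×0.35²) = 0.06978 K/W
R_total = 3.983 K/W
Q = ΔT/R_total = 195/3.983

Q ≈ 49 W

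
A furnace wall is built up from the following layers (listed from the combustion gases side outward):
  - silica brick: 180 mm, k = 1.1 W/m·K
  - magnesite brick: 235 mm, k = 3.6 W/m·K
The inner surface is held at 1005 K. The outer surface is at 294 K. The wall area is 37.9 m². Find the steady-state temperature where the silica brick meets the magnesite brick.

Using the resistance-network approach (series):
R_silica brick = L/(kA) = 0.18/(1.1×37.9) = 0.004318 K/W
R_magnesite brick = L/(kA) = 0.235/(3.6×37.9) = 0.001722 K/W
R_total = 0.00604 K/W;  Q = ΔT/R_total = 711/0.00604 = 117700 W
T_interface = T_inner − Q·ΣR(inner→interface) = 1005 − 118000×0.004318

T ≈ 497 K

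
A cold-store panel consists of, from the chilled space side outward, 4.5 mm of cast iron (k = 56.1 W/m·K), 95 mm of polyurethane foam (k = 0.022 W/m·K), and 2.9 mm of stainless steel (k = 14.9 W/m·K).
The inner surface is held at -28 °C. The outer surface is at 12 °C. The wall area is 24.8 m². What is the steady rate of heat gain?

Treating each layer as a thermal resistance in series:
R_cast iron = L/(kA) = 0.0045/(56.1×24.8) = 3.234×10^-6 K/W
R_polyurethane foam = L/(kA) = 0.095/(0.022×24.8) = 0.1741 K/W
R_stainless steel = L/(kA) = 0.0029/(14.9×24.8) = 7.848×10^-6 K/W
R_total = 0.1741 K/W
Q = ΔT / R_total = 40 / 0.1741

Q ≈ 230 W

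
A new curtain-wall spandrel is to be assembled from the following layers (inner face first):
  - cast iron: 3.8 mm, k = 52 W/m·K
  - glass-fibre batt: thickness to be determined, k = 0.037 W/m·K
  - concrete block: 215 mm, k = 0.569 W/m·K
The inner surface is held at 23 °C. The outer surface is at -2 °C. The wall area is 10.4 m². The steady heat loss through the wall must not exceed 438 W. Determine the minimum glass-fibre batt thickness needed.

L ≈ 7.98 mm

Using the resistance-network approach (series):
R_cast iron = L/(kA) = 0.0038/(52×10.4) = 7.027×10^-6 K/W
R_concrete block = L/(kA) = 0.215/(0.569×10.4) = 0.03633 K/W
Sum of the known resistances R_other = 0.03634 K/W
Required total resistance R_tot = ΔT/Q_allow = 25/438 = 0.05708 K/W
R_glass-fibre batt = R_tot − R_other = 0.02074 K/W
L = R·k·A = 0.02074×0.037×10.4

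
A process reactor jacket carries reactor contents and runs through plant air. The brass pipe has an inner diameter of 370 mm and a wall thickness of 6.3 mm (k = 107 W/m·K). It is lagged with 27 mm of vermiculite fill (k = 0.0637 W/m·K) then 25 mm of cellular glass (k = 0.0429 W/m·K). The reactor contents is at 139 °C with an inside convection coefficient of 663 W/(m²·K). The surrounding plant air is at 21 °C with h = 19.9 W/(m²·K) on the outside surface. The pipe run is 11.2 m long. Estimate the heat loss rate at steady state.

Q ≈ 1720 W

For a radial system each layer contributes R = ln(r_out/r_in)/(2πkL); films add R = 1/(hA).
R_inner film = 1/(h_i·2πr₁L) = 1/(663×2π×0.185×11.2) = 1.159×10^-4 K/W
R_brass pipe wall = ln(191.3/185)/(2π×107×11.2) = 4.447×10^-6 K/W
R_vermiculite fill = ln(218.3/191.3)/(2π×0.0637×11.2) = 0.02945 K/W
R_cellular glass = ln(243.3/218.3)/(2π×0.0429×11.2) = 0.03591 K/W
R_outer film = 1/(h_o·2πr_oL) = 1/(19.9×2π×0.2433×11.2) = 0.002935 K/W
R_total = 0.06842 K/W
Q = ΔT/R_total = 118/0.06842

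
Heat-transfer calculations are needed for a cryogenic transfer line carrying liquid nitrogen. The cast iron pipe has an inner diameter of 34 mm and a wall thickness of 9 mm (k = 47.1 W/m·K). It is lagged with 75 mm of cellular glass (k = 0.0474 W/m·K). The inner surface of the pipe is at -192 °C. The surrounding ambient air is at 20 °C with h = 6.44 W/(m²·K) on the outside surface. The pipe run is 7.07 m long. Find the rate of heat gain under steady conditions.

For a radial system each layer contributes R = ln(r_out/r_in)/(2πkL); films add R = 1/(hA).
R_cast iron pipe wall = ln(26/17)/(2π×47.1×7.07) = 2.031×10^-4 K/W
R_cellular glass = ln(101/26)/(2π×0.0474×7.07) = 0.6445 K/W
R_outer film = 1/(h_o·2πr_oL) = 1/(6.44×2π×0.101×7.07) = 0.03461 K/W
R_total = 0.6793 K/W
Q = ΔT/R_total = 212/0.6793

Q ≈ 312 W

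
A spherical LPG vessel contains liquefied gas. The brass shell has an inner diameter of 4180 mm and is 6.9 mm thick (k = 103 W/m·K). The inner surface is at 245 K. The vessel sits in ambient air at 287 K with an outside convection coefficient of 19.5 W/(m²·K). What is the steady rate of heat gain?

Q ≈ 45200 W

Radial (spherical) resistances in series:
R_brass shell = (1/2.09 − 1/2.0969)/(4π×103) = 1.216×10^-6 K/W
R_outer film = 1/(h·4πr_o²) = 1/(19.5×4π×2.0969²) = 9.281×10^-4 K/W
R_total = 9.293×10^-4 K/W
Q = ΔT/R_total = 42/9.293×10^-4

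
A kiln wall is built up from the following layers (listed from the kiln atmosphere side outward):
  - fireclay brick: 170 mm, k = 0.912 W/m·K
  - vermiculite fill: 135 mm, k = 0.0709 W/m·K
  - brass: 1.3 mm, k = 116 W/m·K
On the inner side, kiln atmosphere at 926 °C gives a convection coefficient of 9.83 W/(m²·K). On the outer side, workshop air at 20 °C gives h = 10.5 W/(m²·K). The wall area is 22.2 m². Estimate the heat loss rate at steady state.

Using the resistance-network approach (series):
R_inner film = 1/(h_i·A) = 1/(9.83×22.2) = 0.004582 K/W
R_fireclay brick = L/(kA) = 0.17/(0.912×22.2) = 0.008397 K/W
R_vermiculite fill = L/(kA) = 0.135/(0.0709×22.2) = 0.08577 K/W
R_brass = L/(kA) = 0.0013/(116×22.2) = 5.048×10^-7 K/W
R_outer film = 1/(h_o·A) = 1/(10.5×22.2) = 0.00429 K/W
R_total = 0.103 K/W
Q = ΔT / R_total = 906 / 0.103

Q ≈ 8790 W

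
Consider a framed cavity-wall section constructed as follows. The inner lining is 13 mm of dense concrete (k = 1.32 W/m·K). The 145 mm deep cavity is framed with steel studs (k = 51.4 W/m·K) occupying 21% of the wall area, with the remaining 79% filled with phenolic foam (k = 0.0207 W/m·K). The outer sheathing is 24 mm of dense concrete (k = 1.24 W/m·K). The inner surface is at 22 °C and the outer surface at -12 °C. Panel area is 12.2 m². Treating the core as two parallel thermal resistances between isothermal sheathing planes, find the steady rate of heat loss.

Sheathing layers in series; stud and cavity paths in parallel between them.
R_inner = 0.013/(1.32×12.2) = 8.073×10^-4 K/W
R_stud  = 0.145/(51.4×0.21×12.2) = 0.001101 K/W
R_cav   = 0.145/(0.0207×0.79×12.2) = 0.7268 K/W
1/R_core = 1/R_stud + 1/R_cav → R_core = 0.001099 K/W
R_outer = 0.024/(1.24×12.2) = 0.001586 K/W
R_total = 0.003493 K/W
Q = ΔT/R_total = 34/0.003493

Q ≈ 9730 W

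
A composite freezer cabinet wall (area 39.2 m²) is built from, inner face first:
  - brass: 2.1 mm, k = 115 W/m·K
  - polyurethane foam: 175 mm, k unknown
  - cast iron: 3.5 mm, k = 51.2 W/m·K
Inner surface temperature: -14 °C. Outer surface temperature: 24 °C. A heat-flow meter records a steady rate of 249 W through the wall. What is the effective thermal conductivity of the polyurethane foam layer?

Model the wall as resistances in series:
R_brass = L/(kA) = 0.0021/(115×39.2) = 4.658×10^-7 K/W
R_cast iron = L/(kA) = 0.0035/(51.2×39.2) = 1.744×10^-6 K/W
Sum of known resistances R_other = 2.21×10^-6 K/W
Total R = ΔT/Q = 38/249 = 0.1526 K/W
R_polyurethane foam = R_total − R_other = 0.1526 K/W
k = L/(R·A) = 0.175/(0.1526×39.2)

k ≈ 0.0293 W/(m·K)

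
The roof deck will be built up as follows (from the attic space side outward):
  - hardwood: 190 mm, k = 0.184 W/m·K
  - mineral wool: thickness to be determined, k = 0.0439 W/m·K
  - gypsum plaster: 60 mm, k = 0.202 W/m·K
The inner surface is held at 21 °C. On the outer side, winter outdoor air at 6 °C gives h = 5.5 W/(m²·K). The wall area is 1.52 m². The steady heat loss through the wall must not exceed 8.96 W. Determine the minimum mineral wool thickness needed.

L ≈ 45.4 mm

Thermal resistances in series:
R_hardwood = L/(kA) = 0.19/(0.184×1.52) = 0.6793 K/W
R_gypsum plaster = L/(kA) = 0.06/(0.202×1.52) = 0.1954 K/W
R_outer film = 1/(h_o·A) = 1/(5.5×1.52) = 0.1196 K/W
Sum of the known resistances R_other = 0.9944 K/W
Required total resistance R_tot = ΔT/Q_allow = 15/8.96 = 1.674 K/W
R_mineral wool = R_tot − R_other = 0.6797 K/W
L = R·k·A = 0.6797×0.0439×1.52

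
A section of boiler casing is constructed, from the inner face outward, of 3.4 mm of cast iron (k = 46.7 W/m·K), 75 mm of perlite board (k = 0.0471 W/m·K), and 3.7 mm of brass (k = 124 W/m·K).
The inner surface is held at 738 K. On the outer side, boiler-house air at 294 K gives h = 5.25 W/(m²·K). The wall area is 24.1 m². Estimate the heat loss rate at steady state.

Thermal resistances in series:
R_cast iron = L/(kA) = 0.0034/(46.7×24.1) = 3.021×10^-6 K/W
R_perlite board = L/(kA) = 0.075/(0.0471×24.1) = 0.06607 K/W
R_brass = L/(kA) = 0.0037/(124×24.1) = 1.238×10^-6 K/W
R_outer film = 1/(h_o·A) = 1/(5.25×24.1) = 0.007904 K/W
R_total = 0.07398 K/W
Q = ΔT / R_total = 444 / 0.07398

Q ≈ 6000 W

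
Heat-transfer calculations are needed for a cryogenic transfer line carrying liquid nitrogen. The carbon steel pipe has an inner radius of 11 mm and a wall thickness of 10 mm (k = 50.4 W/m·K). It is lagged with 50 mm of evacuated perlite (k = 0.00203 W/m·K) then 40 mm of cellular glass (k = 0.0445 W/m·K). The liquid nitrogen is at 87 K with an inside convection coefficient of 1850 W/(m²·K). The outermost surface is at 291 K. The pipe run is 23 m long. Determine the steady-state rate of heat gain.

Radial resistances (cylindrical: R_cond = ln(r_o/r_i)/(2πkL), R_conv = 1/(h·2πrL)):
R_inner film = 1/(h_i·2πr₁L) = 1/(1850×2π×0.011×23) = 3.4×10^-4 K/W
R_carbon steel pipe wall = ln(21/11)/(2π×50.4×23) = 8.878×10^-5 K/W
R_evacuated perlite = ln(71/21)/(2π×0.00203×23) = 4.152 K/W
R_cellular glass = ln(111/71)/(2π×0.0445×23) = 0.06949 K/W
R_total = 4.222 K/W
Q = ΔT/R_total = 204/4.222

Q ≈ 48.3 W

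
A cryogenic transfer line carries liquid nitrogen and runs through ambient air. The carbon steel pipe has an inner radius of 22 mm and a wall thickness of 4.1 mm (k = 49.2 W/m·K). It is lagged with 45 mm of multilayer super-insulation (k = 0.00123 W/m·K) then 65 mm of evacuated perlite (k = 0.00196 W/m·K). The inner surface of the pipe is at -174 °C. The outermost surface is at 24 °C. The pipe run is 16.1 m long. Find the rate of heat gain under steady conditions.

Q ≈ 17.5 W

Per-layer cylindrical resistances, series-summed:
R_carbon steel pipe wall = ln(26.1/22)/(2π×49.2×16.1) = 3.434×10^-5 K/W
R_multilayer super-insulation = ln(71.1/26.1)/(2π×0.00123×16.1) = 8.054 K/W
R_evacuated perlite = ln(136.1/71.1)/(2π×0.00196×16.1) = 3.275 K/W
R_total = 11.33 K/W
Q = ΔT/R_total = 198/11.33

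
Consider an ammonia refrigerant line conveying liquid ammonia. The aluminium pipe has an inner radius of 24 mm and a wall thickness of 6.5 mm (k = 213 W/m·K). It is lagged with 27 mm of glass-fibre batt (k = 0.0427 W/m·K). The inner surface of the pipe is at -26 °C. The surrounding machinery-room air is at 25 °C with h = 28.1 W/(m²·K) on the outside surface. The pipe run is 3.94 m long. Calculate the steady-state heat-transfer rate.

Cylindrical conduction, so R = ln(r₂/r₁)/(2πkL) per layer, in series:
R_aluminium pipe wall = ln(30.5/24)/(2π×213×3.94) = 4.545×10^-5 K/W
R_glass-fibre batt = ln(57.5/30.5)/(2π×0.0427×3.94) = 0.5998 K/W
R_outer film = 1/(h_o·2πr_oL) = 1/(28.1×2π×0.0575×3.94) = 0.025 K/W
R_total = 0.6249 K/W
Q = ΔT/R_total = 51/0.6249

Q ≈ 81.6 W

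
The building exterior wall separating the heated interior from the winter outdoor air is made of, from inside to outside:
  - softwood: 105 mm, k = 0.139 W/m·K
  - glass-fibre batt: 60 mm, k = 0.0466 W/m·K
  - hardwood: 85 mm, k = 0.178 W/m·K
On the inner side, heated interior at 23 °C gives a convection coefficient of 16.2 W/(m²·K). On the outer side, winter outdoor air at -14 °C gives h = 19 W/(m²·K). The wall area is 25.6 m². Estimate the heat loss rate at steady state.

Model the wall as resistances in series:
R_inner film = 1/(h_i·A) = 1/(16.2×25.6) = 0.002411 K/W
R_softwood = L/(kA) = 0.105/(0.139×25.6) = 0.02951 K/W
R_glass-fibre batt = L/(kA) = 0.06/(0.0466×25.6) = 0.0503 K/W
R_hardwood = L/(kA) = 0.085/(0.178×25.6) = 0.01865 K/W
R_outer film = 1/(h_o·A) = 1/(19×25.6) = 0.002056 K/W
R_total = 0.1029 K/W
Q = ΔT / R_total = 37 / 0.1029

Q ≈ 359 W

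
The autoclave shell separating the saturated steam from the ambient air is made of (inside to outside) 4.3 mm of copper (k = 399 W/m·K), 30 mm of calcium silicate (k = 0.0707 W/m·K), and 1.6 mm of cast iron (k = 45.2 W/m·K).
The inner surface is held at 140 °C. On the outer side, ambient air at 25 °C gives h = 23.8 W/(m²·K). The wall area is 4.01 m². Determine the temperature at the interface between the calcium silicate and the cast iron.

Using the resistance-network approach (series):
R_copper = L/(kA) = 0.0043/(399×4.01) = 2.688×10^-6 K/W
R_calcium silicate = L/(kA) = 0.03/(0.0707×4.01) = 0.1058 K/W
R_cast iron = L/(kA) = 0.0016/(45.2×4.01) = 8.827×10^-6 K/W
R_outer film = 1/(h_o·A) = 1/(23.8×4.01) = 0.01048 K/W
R_total = 0.1163 K/W;  Q = ΔT/R_total = 115/0.1163 = 988.8 W
T_interface = T_inner − Q·ΣR(inner→interface) = 140 − 989×0.1058

T ≈ 35.4 °C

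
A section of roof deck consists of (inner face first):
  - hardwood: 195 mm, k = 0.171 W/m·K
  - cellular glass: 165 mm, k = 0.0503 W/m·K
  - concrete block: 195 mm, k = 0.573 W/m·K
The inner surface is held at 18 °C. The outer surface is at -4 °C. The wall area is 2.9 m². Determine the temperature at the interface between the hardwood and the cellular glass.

T ≈ 12.7 °C

Using the resistance-network approach (series):
R_hardwood = L/(kA) = 0.195/(0.171×2.9) = 0.3932 K/W
R_cellular glass = L/(kA) = 0.165/(0.0503×2.9) = 1.131 K/W
R_concrete block = L/(kA) = 0.195/(0.573×2.9) = 0.1173 K/W
R_total = 1.642 K/W;  Q = ΔT/R_total = 22/1.642 = 13.4 W
T_interface = T_inner − Q·ΣR(inner→interface) = 18 − 13.4×0.3932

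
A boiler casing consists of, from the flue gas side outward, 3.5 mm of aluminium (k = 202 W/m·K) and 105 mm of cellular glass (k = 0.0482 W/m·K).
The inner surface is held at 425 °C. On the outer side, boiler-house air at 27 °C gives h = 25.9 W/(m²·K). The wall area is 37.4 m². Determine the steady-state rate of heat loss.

Q ≈ 6710 W

Series thermal resistances:
R_aluminium = L/(kA) = 0.0035/(202×37.4) = 4.633×10^-7 K/W
R_cellular glass = L/(kA) = 0.105/(0.0482×37.4) = 0.05825 K/W
R_outer film = 1/(h_o·A) = 1/(25.9×37.4) = 0.001032 K/W
R_total = 0.05928 K/W
Q = ΔT / R_total = 398 / 0.05928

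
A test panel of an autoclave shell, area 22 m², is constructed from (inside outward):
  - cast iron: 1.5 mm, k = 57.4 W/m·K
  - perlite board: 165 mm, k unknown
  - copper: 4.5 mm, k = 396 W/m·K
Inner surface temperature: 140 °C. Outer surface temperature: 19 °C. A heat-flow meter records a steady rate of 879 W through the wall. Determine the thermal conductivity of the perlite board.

k ≈ 0.0545 W/(m·K)

Series thermal resistances:
R_cast iron = L/(kA) = 0.0015/(57.4×22) = 1.188×10^-6 K/W
R_copper = L/(kA) = 0.0045/(396×22) = 5.165×10^-7 K/W
Sum of known resistances R_other = 1.704×10^-6 K/W
Total R = ΔT/Q = 121/879 = 0.1377 K/W
R_perlite board = R_total − R_other = 0.1377 K/W
k = L/(R·A) = 0.165/(0.1377×22)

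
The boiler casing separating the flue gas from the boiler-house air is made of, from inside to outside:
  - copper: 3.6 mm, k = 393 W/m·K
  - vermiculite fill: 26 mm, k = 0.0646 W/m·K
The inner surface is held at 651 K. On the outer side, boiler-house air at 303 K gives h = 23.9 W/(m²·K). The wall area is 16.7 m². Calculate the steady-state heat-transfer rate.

Series thermal resistances:
R_copper = L/(kA) = 0.0036/(393×16.7) = 5.485×10^-7 K/W
R_vermiculite fill = L/(kA) = 0.026/(0.0646×16.7) = 0.0241 K/W
R_outer film = 1/(h_o·A) = 1/(23.9×16.7) = 0.002505 K/W
R_total = 0.02661 K/W
Q = ΔT / R_total = 348 / 0.02661

Q ≈ 13100 W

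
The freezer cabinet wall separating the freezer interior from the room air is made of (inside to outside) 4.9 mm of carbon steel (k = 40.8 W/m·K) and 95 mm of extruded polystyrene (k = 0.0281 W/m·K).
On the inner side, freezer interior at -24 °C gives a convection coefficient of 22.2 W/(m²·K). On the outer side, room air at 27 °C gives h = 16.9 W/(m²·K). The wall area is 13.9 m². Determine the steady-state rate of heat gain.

Using the resistance-network approach (series):
R_inner film = 1/(h_i·A) = 1/(22.2×13.9) = 0.003241 K/W
R_carbon steel = L/(kA) = 0.0049/(40.8×13.9) = 8.64×10^-6 K/W
R_extruded polystyrene = L/(kA) = 0.095/(0.0281×13.9) = 0.2432 K/W
R_outer film = 1/(h_o·A) = 1/(16.9×13.9) = 0.004257 K/W
R_total = 0.2507 K/W
Q = ΔT / R_total = 51 / 0.2507

Q ≈ 203 W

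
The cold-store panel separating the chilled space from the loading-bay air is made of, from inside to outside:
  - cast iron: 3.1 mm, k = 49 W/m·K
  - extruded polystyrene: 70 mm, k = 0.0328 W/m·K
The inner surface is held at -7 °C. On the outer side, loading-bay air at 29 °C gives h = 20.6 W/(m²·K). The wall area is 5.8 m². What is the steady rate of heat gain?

Using the resistance-network approach (series):
R_cast iron = L/(kA) = 0.0031/(49×5.8) = 1.091×10^-5 K/W
R_extruded polystyrene = L/(kA) = 0.07/(0.0328×5.8) = 0.368 K/W
R_outer film = 1/(h_o·A) = 1/(20.6×5.8) = 0.00837 K/W
R_total = 0.3763 K/W
Q = ΔT / R_total = 36 / 0.3763

Q ≈ 95.7 W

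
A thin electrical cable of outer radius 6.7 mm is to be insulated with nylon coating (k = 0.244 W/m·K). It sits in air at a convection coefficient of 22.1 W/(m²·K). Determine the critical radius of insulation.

For a cylinder r_cr = k/h = 0.244/22.1
r_cr = 11 mm; since the bare radius (6.7 mm) is below r_cr, adding a thin layer of insulation will *increase* heat loss.

r_cr ≈ 11 mm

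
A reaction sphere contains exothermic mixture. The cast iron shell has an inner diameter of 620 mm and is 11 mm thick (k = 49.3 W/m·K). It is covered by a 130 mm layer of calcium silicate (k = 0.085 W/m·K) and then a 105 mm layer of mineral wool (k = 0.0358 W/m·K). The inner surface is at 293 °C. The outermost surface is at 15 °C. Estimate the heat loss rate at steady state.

Each spherical layer contributes R = (1/r_i − 1/r_o)/(4πk):
R_cast iron shell = (1/0.31 − 1/0.321)/(4π×49.3) = 1.784×10^-4 K/W
R_calcium silicate = (1/0.321 − 1/0.451)/(4π×0.085) = 0.8407 K/W
R_mineral wool = (1/0.451 − 1/0.556)/(4π×0.0358) = 0.9308 K/W
R_total = 1.772 K/W
Q = ΔT/R_total = 278/1.772

Q ≈ 157 W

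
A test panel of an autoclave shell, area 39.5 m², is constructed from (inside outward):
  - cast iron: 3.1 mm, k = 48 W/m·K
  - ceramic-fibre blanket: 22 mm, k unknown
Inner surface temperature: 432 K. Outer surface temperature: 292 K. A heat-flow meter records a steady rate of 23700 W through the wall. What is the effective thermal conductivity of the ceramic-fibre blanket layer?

Thermal resistances in series:
R_cast iron = L/(kA) = 0.0031/(48×39.5) = 1.635×10^-6 K/W
Sum of known resistances R_other = 1.635×10^-6 K/W
Total R = ΔT/Q = 140/23700 = 0.005907 K/W
R_ceramic-fibre blanket = R_total − R_other = 0.005906 K/W
k = L/(R·A) = 0.022/(0.005906×39.5)

k ≈ 0.0943 W/(m·K)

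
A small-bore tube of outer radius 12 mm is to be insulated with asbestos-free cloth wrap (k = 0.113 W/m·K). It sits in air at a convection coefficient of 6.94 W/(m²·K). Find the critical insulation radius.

For a cylinder r_cr = k/h = 0.113/6.94
r_cr = 16.3 mm; since the bare radius (12 mm) is below r_cr, adding a thin layer of insulation will *increase* heat loss.

r_cr ≈ 16.3 mm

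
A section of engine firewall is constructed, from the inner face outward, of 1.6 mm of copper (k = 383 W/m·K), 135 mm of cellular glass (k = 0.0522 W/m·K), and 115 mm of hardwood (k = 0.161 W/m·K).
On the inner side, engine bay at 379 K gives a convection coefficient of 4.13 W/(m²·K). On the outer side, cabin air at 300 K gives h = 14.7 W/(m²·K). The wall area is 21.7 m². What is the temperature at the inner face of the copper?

Thermal resistances in series:
R_inner film = 1/(h_i·A) = 1/(4.13×21.7) = 0.01116 K/W
R_copper = L/(kA) = 0.0016/(383×21.7) = 1.925×10^-7 K/W
R_cellular glass = L/(kA) = 0.135/(0.0522×21.7) = 0.1192 K/W
R_hardwood = L/(kA) = 0.115/(0.161×21.7) = 0.03292 K/W
R_outer film = 1/(h_o·A) = 1/(14.7×21.7) = 0.003135 K/W
R_total = 0.1664 K/W;  Q = ΔT/R_total = 79/0.1664 = 474.8 W
T_interface = T_inner − Q·ΣR(inner→interface) = 379 − 475×0.01116

T ≈ 374 K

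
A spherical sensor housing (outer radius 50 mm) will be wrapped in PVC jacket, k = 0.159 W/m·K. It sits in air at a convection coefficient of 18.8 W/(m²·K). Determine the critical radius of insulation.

r_cr ≈ 16.9 mm

For a sphere r_cr = 2k/h = 2×0.159/18.8
r_cr = 16.9 mm; since the bare radius (50 mm) is above r_cr, any added insulation will reduce heat loss.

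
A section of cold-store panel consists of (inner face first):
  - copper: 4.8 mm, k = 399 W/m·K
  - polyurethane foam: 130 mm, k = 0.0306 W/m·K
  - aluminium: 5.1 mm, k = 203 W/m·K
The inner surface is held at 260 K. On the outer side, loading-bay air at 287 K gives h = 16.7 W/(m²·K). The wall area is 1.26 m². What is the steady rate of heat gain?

Q ≈ 7.9 W

Treating each layer as a thermal resistance in series:
R_copper = L/(kA) = 0.0048/(399×1.26) = 9.548×10^-6 K/W
R_polyurethane foam = L/(kA) = 0.13/(0.0306×1.26) = 3.372 K/W
R_aluminium = L/(kA) = 0.0051/(203×1.26) = 1.994×10^-5 K/W
R_outer film = 1/(h_o·A) = 1/(16.7×1.26) = 0.04752 K/W
R_total = 3.419 K/W
Q = ΔT / R_total = 27 / 3.419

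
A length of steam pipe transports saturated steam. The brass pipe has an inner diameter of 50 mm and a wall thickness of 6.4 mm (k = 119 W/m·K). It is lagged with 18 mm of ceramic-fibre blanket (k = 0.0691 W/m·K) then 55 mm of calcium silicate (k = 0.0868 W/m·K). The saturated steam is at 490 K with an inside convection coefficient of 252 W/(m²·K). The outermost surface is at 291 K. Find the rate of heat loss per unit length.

q′ ≈ 81.5 W/m

Radial resistances (cylindrical: R_cond = ln(r_o/r_i)/(2πkL), R_conv = 1/(h·2πrL)):
R_inner film = 1/(h_i·2πr₁L) = 1/(252×2π×0.025×1) = 0.02526 K/W
R_brass pipe wall = ln(31.4/25)/(2π×119×1) = 3.048×10^-4 K/W
R_ceramic-fibre blanket = ln(49.4/31.4)/(2π×0.0691×1) = 1.044 K/W
R_calcium silicate = ln(104.4/49.4)/(2π×0.0868×1) = 1.372 K/W
R_total = 2.441 K/W
Q = ΔT/R_total = 199/2.441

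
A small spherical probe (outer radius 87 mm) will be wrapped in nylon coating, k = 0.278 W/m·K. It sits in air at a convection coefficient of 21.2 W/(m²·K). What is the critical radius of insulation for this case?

r_cr ≈ 26.2 mm

For a sphere r_cr = 2k/h = 2×0.278/21.2
r_cr = 26.2 mm; since the bare radius (87 mm) is above r_cr, any added insulation will reduce heat loss.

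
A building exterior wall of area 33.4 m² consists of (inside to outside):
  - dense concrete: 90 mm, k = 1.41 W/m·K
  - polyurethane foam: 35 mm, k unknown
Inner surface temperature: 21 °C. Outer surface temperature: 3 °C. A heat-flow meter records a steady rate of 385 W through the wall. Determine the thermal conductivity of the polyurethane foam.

Model the wall as resistances in series:
R_dense concrete = L/(kA) = 0.09/(1.41×33.4) = 0.001911 K/W
Sum of known resistances R_other = 0.001911 K/W
Total R = ΔT/Q = 18/385 = 0.04675 K/W
R_polyurethane foam = R_total − R_other = 0.04484 K/W
k = L/(R·A) = 0.035/(0.04484×33.4)

k ≈ 0.0234 W/(m·K)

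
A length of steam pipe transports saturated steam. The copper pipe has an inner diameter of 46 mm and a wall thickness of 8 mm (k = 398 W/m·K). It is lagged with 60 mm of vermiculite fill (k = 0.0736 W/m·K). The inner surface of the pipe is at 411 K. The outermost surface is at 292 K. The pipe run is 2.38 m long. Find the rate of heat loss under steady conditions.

Cylindrical conduction, so R = ln(r₂/r₁)/(2πkL) per layer, in series:
R_copper pipe wall = ln(31/23)/(2π×398×2.38) = 5.015×10^-5 K/W
R_vermiculite fill = ln(91/31)/(2π×0.0736×2.38) = 0.9784 K/W
R_total = 0.9785 K/W
Q = ΔT/R_total = 119/0.9785

Q ≈ 122 W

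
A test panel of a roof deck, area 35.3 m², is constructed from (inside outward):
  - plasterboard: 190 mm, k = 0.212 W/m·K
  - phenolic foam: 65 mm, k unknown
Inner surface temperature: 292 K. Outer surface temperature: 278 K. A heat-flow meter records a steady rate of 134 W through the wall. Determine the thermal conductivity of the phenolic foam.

Thermal resistances in series:
R_plasterboard = L/(kA) = 0.19/(0.212×35.3) = 0.02539 K/W
Sum of known resistances R_other = 0.02539 K/W
Total R = ΔT/Q = 14/134 = 0.1045 K/W
R_phenolic foam = R_total − R_other = 0.07909 K/W
k = L/(R·A) = 0.065/(0.07909×35.3)

k ≈ 0.0233 W/(m·K)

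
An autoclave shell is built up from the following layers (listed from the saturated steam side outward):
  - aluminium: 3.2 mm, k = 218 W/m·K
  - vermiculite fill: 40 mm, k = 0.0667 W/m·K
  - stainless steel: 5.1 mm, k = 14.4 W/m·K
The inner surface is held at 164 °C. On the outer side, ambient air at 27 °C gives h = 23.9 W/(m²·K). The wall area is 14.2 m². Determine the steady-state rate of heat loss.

Treating each layer as a thermal resistance in series:
R_aluminium = L/(kA) = 0.0032/(218×14.2) = 1.034×10^-6 K/W
R_vermiculite fill = L/(kA) = 0.04/(0.0667×14.2) = 0.04223 K/W
R_stainless steel = L/(kA) = 0.0051/(14.4×14.2) = 2.494×10^-5 K/W
R_outer film = 1/(h_o·A) = 1/(23.9×14.2) = 0.002947 K/W
R_total = 0.0452 K/W
Q = ΔT / R_total = 137 / 0.0452

Q ≈ 3030 W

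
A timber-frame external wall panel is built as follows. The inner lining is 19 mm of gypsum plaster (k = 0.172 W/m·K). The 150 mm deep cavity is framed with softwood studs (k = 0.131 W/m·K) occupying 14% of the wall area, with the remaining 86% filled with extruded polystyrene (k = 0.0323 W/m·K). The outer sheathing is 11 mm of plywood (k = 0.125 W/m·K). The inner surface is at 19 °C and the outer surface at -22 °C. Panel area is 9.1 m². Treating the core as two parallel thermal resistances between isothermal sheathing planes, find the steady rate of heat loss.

Sheathing layers in series; stud and cavity paths in parallel between them.
R_inner = 0.019/(0.172×9.1) = 0.01214 K/W
R_stud  = 0.15/(0.131×0.14×9.1) = 0.8988 K/W
R_cav   = 0.15/(0.0323×0.86×9.1) = 0.5934 K/W
1/R_core = 1/R_stud + 1/R_cav → R_core = 0.3574 K/W
R_outer = 0.011/(0.125×9.1) = 0.00967 K/W
R_total = 0.3792 K/W
Q = ΔT/R_total = 41/0.3792

Q ≈ 108 W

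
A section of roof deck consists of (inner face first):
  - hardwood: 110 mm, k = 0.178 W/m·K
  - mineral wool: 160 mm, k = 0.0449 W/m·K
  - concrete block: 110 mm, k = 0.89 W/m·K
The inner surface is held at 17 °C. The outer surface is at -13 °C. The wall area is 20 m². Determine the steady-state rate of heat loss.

Q ≈ 139 W

Model the wall as resistances in series:
R_hardwood = L/(kA) = 0.11/(0.178×20) = 0.0309 K/W
R_mineral wool = L/(kA) = 0.16/(0.0449×20) = 0.1782 K/W
R_concrete block = L/(kA) = 0.11/(0.89×20) = 0.00618 K/W
R_total = 0.2153 K/W
Q = ΔT / R_total = 30 / 0.2153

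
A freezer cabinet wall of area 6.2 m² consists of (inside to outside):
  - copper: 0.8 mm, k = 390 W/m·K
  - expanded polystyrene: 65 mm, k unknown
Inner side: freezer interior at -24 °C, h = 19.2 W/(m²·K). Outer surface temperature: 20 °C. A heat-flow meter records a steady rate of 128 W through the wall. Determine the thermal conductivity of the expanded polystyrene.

Thermal resistances in series:
R_inner film = 1/(h_i·A) = 1/(19.2×6.2) = 0.008401 K/W
R_copper = L/(kA) = 0.0008/(390×6.2) = 3.309×10^-7 K/W
Sum of known resistances R_other = 0.008401 K/W
Total R = ΔT/Q = 44/128 = 0.3438 K/W
R_expanded polystyrene = R_total − R_other = 0.3353 K/W
k = L/(R·A) = 0.065/(0.3353×6.2)

k ≈ 0.0313 W/(m·K)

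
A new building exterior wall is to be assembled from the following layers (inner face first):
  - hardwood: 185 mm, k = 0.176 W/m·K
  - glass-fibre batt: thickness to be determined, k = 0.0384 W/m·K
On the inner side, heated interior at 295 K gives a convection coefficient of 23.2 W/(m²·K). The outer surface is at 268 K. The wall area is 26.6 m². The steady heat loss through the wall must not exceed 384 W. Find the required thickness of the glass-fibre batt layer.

L ≈ 29.8 mm

Model the wall as resistances in series:
R_inner film = 1/(h_i·A) = 1/(23.2×26.6) = 0.00162 K/W
R_hardwood = L/(kA) = 0.185/(0.176×26.6) = 0.03952 K/W
Sum of the known resistances R_other = 0.04114 K/W
Required total resistance R_tot = ΔT/Q_allow = 27/384 = 0.07031 K/W
R_glass-fibre batt = R_tot − R_other = 0.02918 K/W
L = R·k·A = 0.02918×0.0384×26.6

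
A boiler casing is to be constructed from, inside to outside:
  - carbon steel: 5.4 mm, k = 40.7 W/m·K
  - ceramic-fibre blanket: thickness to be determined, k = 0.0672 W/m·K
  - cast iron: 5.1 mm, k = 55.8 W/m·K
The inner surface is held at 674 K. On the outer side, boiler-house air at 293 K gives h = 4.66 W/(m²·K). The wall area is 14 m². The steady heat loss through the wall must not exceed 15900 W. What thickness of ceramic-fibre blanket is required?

Using the resistance-network approach (series):
R_carbon steel = L/(kA) = 0.0054/(40.7×14) = 9.477×10^-6 K/W
R_cast iron = L/(kA) = 0.0051/(55.8×14) = 6.528×10^-6 K/W
R_outer film = 1/(h_o·A) = 1/(4.66×14) = 0.01533 K/W
Sum of the known resistances R_other = 0.01534 K/W
Required total resistance R_tot = ΔT/Q_allow = 381/15900 = 0.02396 K/W
R_ceramic-fibre blanket = R_tot − R_other = 0.008618 K/W
L = R·k·A = 0.008618×0.0672×14

L ≈ 8.11 mm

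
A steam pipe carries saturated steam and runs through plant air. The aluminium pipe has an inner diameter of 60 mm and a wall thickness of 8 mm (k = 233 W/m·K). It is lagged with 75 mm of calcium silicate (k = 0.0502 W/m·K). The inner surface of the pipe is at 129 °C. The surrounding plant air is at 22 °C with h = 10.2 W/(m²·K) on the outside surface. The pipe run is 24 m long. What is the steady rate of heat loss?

Q ≈ 715 W

Per-layer cylindrical resistances, series-summed:
R_aluminium pipe wall = ln(38/30)/(2π×233×24) = 6.728×10^-6 K/W
R_calcium silicate = ln(113/38)/(2π×0.0502×24) = 0.144 K/W
R_outer film = 1/(h_o·2πr_oL) = 1/(10.2×2π×0.113×24) = 0.005753 K/W
R_total = 0.1497 K/W
Q = ΔT/R_total = 107/0.1497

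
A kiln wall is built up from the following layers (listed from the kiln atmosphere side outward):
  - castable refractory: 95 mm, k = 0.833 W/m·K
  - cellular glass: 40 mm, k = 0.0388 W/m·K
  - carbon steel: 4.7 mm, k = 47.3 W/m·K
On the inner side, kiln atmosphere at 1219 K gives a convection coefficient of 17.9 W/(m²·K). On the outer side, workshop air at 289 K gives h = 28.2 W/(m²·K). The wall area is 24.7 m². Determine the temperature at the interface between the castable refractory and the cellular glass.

T ≈ 1090 K

Thermal resistances in series:
R_inner film = 1/(h_i·A) = 1/(17.9×24.7) = 0.002262 K/W
R_castable refractory = L/(kA) = 0.095/(0.833×24.7) = 0.004617 K/W
R_cellular glass = L/(kA) = 0.04/(0.0388×24.7) = 0.04174 K/W
R_carbon steel = L/(kA) = 0.0047/(47.3×24.7) = 4.023×10^-6 K/W
R_outer film = 1/(h_o·A) = 1/(28.2×24.7) = 0.001436 K/W
R_total = 0.05006 K/W;  Q = ΔT/R_total = 930/0.05006 = 18580 W
T_interface = T_inner − Q·ΣR(inner→interface) = 1219 − 18600×0.006879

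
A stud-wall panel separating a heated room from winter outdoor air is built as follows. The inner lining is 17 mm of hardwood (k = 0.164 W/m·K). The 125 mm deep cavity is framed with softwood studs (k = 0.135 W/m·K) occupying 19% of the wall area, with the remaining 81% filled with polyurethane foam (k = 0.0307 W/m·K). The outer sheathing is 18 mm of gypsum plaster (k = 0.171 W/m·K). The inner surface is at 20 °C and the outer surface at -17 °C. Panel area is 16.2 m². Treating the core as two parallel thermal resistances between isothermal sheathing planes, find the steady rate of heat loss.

Sheathing layers in series; stud and cavity paths in parallel between them.
R_inner = 0.017/(0.164×16.2) = 0.006399 K/W
R_stud  = 0.125/(0.135×0.19×16.2) = 0.3008 K/W
R_cav   = 0.125/(0.0307×0.81×16.2) = 0.3103 K/W
1/R_core = 1/R_stud + 1/R_cav → R_core = 0.1527 K/W
R_outer = 0.018/(0.171×16.2) = 0.006498 K/W
R_total = 0.1656 K/W
Q = ΔT/R_total = 37/0.1656

Q ≈ 223 W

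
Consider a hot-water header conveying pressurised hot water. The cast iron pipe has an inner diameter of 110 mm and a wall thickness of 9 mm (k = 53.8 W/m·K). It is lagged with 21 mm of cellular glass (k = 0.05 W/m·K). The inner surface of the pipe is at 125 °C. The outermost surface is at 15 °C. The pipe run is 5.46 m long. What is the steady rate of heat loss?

Q ≈ 665 W

Cylindrical conduction, so R = ln(r₂/r₁)/(2πkL) per layer, in series:
R_cast iron pipe wall = ln(64/55)/(2π×53.8×5.46) = 8.211×10^-5 K/W
R_cellular glass = ln(85/64)/(2π×0.05×5.46) = 0.1654 K/W
R_total = 0.1655 K/W
Q = ΔT/R_total = 110/0.1655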